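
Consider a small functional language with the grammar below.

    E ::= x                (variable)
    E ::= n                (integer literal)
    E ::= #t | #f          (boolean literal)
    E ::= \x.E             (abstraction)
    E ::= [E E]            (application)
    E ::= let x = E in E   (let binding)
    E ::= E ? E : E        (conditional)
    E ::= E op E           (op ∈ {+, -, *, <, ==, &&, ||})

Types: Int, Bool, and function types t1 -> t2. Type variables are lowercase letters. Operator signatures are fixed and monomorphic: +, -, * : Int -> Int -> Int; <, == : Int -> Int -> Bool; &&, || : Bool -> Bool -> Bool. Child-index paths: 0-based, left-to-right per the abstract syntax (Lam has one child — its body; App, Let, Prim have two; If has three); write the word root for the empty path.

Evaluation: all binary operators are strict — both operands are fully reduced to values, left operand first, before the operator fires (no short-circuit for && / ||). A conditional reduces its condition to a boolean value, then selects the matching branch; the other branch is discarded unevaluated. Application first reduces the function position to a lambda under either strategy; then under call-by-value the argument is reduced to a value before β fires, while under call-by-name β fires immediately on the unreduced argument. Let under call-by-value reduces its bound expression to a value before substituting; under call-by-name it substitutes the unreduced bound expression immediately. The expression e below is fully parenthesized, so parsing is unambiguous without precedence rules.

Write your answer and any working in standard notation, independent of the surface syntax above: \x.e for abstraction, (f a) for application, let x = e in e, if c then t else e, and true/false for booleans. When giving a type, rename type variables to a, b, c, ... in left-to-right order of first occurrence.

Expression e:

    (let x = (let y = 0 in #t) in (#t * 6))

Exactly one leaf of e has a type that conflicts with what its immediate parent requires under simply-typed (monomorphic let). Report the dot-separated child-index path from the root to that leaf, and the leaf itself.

Working:
let y : Int
let x : Bool
  unify Bool ~ Int
  FAIL: mismatch Bool ~ Int

Answer: 1.0 : true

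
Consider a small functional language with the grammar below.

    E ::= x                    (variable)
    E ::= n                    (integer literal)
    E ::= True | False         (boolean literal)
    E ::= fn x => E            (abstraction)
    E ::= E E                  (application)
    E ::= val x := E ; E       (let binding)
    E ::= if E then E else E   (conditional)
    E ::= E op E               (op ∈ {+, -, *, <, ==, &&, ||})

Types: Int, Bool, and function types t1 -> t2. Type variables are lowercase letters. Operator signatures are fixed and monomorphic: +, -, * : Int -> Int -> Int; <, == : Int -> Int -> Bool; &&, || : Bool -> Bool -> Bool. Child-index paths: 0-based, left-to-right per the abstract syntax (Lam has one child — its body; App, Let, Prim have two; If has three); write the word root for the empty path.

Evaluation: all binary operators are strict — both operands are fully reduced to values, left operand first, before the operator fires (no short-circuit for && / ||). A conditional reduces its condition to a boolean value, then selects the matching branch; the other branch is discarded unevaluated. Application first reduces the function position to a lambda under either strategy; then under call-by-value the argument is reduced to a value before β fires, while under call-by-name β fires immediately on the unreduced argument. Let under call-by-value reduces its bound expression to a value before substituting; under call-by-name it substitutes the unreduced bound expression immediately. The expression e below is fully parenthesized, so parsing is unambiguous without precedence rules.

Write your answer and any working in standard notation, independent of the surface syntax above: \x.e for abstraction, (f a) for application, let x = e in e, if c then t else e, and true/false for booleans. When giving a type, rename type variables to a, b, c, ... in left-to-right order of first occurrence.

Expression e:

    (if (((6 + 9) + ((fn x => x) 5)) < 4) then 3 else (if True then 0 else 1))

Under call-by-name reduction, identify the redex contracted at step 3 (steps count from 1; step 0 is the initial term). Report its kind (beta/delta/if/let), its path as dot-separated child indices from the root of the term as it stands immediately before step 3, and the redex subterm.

Trace:
step 0: (if (((6 + 9) + ((\x.x) 5)) < 4) then 3 else (if true then 0 else 1))
step 1: [delta@0.0.0] (if ((15 + ((\x.x) 5)) < 4) then 3 else (if true then 0 else 1))
step 2: [beta@0.0.1] (if ((15 + 5) < 4) then 3 else (if true then 0 else 1))
step 3: [delta@0.0] (if (20 < 4) then 3 else (if true then 0 else 1))

Answer: delta at 0.0 : (15 + 5)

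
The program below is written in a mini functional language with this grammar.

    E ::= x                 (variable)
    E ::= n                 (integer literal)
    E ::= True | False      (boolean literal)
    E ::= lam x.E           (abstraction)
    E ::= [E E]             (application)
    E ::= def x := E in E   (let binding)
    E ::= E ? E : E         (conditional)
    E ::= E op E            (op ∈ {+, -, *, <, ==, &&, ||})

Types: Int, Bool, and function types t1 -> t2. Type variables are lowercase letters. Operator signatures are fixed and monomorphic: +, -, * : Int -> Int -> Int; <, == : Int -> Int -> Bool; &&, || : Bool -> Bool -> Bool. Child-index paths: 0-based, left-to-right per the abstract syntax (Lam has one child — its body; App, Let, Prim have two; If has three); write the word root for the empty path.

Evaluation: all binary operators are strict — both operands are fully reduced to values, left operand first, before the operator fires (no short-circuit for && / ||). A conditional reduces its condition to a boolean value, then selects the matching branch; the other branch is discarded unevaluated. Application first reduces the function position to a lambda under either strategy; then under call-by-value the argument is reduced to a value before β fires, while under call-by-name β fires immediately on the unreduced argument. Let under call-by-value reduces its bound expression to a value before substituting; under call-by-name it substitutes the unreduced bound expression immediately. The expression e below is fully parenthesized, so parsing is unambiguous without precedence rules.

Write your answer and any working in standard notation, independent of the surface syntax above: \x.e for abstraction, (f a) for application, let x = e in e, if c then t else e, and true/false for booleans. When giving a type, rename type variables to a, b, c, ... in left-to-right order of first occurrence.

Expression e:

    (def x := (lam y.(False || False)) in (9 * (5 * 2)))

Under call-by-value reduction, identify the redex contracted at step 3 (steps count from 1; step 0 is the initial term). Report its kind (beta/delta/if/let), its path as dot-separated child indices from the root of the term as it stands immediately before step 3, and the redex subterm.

Answer: delta at root : (9 * 10)

Derivation:
step 0: (let x = (\y.(false || false)) in (9 * (5 * 2)))
step 1: [let@root] (9 * (5 * 2))
step 2: [delta@1] (9 * 10)
step 3: [delta@root] 90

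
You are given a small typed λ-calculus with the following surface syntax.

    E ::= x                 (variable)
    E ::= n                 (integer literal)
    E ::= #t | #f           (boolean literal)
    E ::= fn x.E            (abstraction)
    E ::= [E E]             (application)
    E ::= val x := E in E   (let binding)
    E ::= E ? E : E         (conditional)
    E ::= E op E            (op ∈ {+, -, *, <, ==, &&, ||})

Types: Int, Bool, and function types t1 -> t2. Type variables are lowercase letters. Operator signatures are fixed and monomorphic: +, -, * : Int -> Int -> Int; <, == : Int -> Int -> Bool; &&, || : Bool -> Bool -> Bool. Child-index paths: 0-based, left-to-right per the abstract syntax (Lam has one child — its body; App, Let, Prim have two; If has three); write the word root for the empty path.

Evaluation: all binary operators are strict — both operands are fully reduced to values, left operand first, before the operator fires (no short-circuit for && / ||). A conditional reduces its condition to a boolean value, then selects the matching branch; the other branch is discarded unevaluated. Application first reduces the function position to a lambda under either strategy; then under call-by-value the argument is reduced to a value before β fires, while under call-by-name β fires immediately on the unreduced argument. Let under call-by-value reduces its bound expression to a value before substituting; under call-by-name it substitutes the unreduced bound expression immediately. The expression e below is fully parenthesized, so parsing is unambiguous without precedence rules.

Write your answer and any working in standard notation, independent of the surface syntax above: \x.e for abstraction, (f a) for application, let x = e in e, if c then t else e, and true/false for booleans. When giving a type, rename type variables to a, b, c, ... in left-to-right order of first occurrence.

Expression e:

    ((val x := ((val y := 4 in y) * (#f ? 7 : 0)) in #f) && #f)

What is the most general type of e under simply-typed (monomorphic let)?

Answer: Bool

Trace:
let y : Int
y : Int
  unify Int ~ Int
  unify Bool ~ Bool
  unify Int ~ Int
  unify Int ~ Int
let x : Int
  unify Bool ~ Bool
  unify Bool ~ Bool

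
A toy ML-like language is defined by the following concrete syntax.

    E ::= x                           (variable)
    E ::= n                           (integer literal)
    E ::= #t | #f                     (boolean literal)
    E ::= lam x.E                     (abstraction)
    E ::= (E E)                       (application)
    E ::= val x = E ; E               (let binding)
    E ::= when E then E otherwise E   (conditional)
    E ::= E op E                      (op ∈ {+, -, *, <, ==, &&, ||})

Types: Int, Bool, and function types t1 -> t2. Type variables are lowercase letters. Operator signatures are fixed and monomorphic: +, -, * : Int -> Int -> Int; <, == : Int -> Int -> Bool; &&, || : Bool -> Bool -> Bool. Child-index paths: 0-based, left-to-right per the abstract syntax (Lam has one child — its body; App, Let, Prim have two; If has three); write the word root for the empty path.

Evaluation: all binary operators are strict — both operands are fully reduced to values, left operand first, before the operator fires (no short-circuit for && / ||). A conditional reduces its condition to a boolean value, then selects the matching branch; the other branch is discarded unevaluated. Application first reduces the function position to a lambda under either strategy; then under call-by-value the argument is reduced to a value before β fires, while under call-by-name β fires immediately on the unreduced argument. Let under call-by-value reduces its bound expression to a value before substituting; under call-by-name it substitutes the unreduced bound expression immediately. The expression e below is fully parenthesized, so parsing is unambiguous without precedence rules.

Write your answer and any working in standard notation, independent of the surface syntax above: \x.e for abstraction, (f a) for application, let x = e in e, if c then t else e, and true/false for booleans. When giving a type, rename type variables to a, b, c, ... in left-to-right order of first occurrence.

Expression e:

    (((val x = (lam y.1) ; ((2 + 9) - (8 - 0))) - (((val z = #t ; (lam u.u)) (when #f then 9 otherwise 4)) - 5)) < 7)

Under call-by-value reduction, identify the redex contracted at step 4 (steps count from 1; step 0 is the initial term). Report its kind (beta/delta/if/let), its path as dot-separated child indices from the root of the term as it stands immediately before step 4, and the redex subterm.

Working:
step 0: (((let x = (\y.1) in ((2 + 9) - (8 - 0))) - (((let z = true in (\u.u)) (if false then 9 else 4)) - 5)) < 7)
step 1: [let@0.0] ((((2 + 9) - (8 - 0)) - (((let z = true in (\u.u)) (if false then 9 else 4)) - 5)) < 7)
step 2: [delta@0.0.0] (((11 - (8 - 0)) - (((let z = true in (\u.u)) (if false then 9 else 4)) - 5)) < 7)
step 3: [delta@0.0.1] (((11 - 8) - (((let z = true in (\u.u)) (if false then 9 else 4)) - 5)) < 7)
step 4: [delta@0.0] ((3 - (((let z = true in (\u.u)) (if false then 9 else 4)) - 5)) < 7)

Answer: delta at 0.0 : (11 - 8)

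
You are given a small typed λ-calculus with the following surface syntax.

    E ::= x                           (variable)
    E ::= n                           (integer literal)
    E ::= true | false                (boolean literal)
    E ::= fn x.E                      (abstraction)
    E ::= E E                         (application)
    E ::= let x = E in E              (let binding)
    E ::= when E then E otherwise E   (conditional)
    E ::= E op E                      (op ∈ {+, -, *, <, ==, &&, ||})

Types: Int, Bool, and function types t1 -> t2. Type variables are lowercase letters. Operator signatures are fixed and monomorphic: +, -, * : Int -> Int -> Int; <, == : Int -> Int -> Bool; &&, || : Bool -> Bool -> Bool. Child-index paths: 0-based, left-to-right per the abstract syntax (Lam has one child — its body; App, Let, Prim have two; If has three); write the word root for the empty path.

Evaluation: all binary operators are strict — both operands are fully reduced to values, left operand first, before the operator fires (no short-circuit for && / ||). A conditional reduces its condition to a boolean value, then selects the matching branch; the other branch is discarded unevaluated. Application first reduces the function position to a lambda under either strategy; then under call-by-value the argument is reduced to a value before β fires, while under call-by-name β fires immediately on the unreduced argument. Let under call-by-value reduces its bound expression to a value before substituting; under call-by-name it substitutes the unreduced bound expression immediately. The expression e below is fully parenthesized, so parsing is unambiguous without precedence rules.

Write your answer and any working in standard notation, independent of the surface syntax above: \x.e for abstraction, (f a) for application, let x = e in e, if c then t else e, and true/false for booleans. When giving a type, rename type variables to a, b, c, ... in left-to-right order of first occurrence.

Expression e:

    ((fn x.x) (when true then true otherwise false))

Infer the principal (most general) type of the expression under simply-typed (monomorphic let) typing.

Derivation:
x : a
\x._ : a -> a
  unify Bool ~ Bool
  unify Bool ~ Bool
  unify a -> a ~ Bool -> b
  unify a ~ Bool
  unify Bool ~ b
_ _ : Bool

Answer: Bool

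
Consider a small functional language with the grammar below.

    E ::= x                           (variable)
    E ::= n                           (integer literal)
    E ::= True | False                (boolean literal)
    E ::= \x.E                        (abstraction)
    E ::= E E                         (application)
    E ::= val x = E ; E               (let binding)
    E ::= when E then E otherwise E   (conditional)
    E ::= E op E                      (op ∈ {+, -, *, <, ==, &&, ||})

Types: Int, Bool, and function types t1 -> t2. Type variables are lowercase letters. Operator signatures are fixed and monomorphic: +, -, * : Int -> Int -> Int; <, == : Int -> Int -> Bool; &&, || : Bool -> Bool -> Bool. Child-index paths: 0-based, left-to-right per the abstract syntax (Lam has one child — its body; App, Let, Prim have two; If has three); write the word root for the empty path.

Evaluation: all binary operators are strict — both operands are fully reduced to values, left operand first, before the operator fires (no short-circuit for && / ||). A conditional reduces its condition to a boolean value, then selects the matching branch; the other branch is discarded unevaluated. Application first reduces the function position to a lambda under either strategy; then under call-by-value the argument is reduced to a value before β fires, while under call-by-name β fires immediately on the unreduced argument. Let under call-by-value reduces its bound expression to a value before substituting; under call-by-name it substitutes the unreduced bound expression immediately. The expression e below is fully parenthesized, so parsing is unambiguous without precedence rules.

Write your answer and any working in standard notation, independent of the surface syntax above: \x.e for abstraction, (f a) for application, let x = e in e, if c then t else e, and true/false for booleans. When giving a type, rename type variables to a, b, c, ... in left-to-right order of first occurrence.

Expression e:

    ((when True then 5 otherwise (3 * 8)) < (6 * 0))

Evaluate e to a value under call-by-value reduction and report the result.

Derivation:
step 0: ((if true then 5 else (3 * 8)) < (6 * 0))
step 1: [if@0] (5 < (6 * 0))
step 2: [delta@1] (5 < 0)
step 3: [delta@root] false

Answer: false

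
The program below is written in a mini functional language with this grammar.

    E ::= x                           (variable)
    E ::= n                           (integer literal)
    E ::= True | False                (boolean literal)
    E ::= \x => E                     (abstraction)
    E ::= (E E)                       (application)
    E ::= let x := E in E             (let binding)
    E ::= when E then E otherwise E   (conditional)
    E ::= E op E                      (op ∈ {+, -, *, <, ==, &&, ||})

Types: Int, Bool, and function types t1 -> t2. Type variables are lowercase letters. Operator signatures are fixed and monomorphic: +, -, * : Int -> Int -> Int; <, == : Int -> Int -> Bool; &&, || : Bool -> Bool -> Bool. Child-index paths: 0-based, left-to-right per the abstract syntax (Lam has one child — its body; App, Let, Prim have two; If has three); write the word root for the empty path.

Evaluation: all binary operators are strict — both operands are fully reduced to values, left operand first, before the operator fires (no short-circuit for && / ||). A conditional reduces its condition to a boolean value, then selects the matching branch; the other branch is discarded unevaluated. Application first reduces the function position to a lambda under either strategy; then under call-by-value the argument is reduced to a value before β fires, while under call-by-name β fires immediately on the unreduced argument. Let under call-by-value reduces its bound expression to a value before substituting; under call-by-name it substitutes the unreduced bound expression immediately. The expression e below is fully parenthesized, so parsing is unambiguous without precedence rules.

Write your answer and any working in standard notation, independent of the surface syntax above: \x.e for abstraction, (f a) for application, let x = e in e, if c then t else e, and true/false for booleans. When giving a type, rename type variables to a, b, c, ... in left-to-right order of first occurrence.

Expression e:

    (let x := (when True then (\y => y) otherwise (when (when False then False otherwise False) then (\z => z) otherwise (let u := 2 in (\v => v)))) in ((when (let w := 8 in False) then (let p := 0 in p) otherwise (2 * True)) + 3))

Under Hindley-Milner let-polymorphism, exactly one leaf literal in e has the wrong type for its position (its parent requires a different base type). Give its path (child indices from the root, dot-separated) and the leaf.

Derivation:
  unify Bool ~ Bool
y : a
\y._ : a -> a
  unify Bool ~ Bool
  unify Bool ~ Bool
  unify Bool ~ Bool
z : b
\z._ : b -> b
let u : Int
v : c
\v._ : c -> c
  unify b -> b ~ c -> c
  unify b ~ c
  unify c ~ c
  unify a -> a ~ c -> c
  unify a ~ c
  unify c ~ c
let x : forall. c -> c
let w : Int
  unify Bool ~ Bool
let p : Int
p : Int
  unify Int ~ Int
  unify Bool ~ Int
  FAIL: mismatch Bool ~ Int

Answer: 1.0.2.1 : true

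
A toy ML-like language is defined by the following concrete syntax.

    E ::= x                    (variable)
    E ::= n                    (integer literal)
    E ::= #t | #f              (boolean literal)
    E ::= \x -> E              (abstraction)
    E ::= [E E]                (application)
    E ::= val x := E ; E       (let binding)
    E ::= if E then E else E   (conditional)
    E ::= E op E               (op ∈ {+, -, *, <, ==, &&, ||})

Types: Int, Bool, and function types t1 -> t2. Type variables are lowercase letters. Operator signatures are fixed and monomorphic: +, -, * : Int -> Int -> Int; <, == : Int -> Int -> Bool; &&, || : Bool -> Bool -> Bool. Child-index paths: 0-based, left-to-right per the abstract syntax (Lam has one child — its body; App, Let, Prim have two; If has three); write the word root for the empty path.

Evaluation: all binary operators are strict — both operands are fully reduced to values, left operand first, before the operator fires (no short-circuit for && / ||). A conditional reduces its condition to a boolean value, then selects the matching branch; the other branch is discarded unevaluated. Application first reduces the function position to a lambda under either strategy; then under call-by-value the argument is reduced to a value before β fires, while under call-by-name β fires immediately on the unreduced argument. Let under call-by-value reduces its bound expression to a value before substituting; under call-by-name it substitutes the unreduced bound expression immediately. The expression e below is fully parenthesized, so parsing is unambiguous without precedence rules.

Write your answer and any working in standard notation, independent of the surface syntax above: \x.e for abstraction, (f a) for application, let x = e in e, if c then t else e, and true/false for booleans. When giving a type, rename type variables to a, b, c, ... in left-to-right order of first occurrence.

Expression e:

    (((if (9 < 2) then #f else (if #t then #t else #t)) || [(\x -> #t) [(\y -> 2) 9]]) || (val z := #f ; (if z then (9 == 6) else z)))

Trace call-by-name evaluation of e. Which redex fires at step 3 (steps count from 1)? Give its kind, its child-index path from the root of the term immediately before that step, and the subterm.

Answer: if at 0.0 : (if true then true else true)

Working:
step 0: (((if (9 < 2) then false else (if true then true else true)) || ((\x.true) ((\y.2) 9))) || (let z = false in (if z then (9 == 6) else z)))
step 1: [delta@0.0.0] (((if false then false else (if true then true else true)) || ((\x.true) ((\y.2) 9))) || (let z = false in (if z then (9 == 6) else z)))
step 2: [if@0.0] (((if true then true else true) || ((\x.true) ((\y.2) 9))) || (let z = false in (if z then (9 == 6) else z)))
step 3: [if@0.0] ((true || ((\x.true) ((\y.2) 9))) || (let z = false in (if z then (9 == 6) else z)))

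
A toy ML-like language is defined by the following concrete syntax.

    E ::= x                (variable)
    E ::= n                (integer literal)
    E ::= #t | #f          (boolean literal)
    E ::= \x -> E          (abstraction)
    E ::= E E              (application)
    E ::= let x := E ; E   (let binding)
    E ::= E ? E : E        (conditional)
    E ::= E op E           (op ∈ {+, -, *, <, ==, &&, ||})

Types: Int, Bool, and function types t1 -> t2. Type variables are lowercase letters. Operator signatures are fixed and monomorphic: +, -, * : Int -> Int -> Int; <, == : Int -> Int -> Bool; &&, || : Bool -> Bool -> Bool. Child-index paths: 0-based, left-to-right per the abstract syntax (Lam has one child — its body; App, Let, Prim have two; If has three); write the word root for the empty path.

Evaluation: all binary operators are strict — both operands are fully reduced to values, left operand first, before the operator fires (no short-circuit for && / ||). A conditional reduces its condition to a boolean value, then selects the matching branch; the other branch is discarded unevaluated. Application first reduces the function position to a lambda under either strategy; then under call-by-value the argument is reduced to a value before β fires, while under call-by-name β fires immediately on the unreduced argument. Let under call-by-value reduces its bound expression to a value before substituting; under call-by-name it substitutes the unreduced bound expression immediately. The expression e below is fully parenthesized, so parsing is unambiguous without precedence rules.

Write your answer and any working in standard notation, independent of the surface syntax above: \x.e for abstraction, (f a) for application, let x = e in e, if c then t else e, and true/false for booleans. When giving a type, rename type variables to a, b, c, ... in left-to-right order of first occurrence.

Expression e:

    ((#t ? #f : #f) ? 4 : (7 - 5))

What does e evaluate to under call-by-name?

Derivation:
step 0: (if (if true then false else false) then 4 else (7 - 5))
step 1: [if@0] (if false then 4 else (7 - 5))
step 2: [if@root] (7 - 5)
step 3: [delta@root] 2

Answer: 2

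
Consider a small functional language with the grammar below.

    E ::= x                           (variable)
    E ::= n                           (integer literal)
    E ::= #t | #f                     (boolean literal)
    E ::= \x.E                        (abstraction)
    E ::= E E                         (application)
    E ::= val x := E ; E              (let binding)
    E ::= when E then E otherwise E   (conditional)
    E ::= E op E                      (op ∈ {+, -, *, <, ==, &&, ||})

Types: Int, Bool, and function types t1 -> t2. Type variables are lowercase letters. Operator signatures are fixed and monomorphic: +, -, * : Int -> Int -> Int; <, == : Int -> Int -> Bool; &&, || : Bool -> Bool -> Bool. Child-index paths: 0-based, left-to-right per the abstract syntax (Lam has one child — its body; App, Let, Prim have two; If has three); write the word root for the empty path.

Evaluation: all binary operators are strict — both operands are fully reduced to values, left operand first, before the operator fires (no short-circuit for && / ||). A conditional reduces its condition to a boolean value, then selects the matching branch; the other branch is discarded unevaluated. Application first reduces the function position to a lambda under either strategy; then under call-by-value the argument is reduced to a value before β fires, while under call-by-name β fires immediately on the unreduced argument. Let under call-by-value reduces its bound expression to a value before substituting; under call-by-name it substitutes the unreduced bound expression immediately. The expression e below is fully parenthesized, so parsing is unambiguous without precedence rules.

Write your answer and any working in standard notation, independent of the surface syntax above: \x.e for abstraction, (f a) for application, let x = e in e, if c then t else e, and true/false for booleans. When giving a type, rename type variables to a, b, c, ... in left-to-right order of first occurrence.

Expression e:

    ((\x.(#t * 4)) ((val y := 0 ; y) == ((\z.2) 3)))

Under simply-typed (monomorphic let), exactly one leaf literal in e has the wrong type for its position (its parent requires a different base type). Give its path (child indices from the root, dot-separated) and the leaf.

Working:
  unify Bool ~ Int
  FAIL: mismatch Bool ~ Int

Answer: 0.0.0 : true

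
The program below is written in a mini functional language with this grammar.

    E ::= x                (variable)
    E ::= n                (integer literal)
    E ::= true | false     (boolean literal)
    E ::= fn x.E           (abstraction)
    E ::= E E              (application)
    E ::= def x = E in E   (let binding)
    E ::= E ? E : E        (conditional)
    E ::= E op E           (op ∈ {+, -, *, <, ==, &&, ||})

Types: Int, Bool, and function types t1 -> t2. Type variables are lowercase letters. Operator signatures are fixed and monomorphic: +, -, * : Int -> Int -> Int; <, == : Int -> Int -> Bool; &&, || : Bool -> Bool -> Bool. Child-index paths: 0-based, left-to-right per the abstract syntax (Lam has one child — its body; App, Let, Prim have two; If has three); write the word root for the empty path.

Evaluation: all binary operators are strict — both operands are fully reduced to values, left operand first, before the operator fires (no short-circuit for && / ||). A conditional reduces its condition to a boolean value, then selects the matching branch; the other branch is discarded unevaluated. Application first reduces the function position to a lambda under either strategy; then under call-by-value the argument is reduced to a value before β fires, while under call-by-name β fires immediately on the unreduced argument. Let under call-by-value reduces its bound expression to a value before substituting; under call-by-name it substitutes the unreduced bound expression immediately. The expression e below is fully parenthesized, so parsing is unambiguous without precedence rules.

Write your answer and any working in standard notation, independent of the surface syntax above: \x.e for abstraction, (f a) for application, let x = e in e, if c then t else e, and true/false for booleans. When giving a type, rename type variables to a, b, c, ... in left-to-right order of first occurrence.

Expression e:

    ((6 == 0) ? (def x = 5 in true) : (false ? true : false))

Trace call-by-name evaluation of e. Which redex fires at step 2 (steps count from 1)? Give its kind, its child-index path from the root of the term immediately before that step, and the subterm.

Answer: if at root : (if false then (let x = 5 in true) else (if false then true else false))

Working:
step 0: (if (6 == 0) then (let x = 5 in true) else (if false then true else false))
step 1: [delta@0] (if false then (let x = 5 in true) else (if false then true else false))
step 2: [if@root] (if false then true else false)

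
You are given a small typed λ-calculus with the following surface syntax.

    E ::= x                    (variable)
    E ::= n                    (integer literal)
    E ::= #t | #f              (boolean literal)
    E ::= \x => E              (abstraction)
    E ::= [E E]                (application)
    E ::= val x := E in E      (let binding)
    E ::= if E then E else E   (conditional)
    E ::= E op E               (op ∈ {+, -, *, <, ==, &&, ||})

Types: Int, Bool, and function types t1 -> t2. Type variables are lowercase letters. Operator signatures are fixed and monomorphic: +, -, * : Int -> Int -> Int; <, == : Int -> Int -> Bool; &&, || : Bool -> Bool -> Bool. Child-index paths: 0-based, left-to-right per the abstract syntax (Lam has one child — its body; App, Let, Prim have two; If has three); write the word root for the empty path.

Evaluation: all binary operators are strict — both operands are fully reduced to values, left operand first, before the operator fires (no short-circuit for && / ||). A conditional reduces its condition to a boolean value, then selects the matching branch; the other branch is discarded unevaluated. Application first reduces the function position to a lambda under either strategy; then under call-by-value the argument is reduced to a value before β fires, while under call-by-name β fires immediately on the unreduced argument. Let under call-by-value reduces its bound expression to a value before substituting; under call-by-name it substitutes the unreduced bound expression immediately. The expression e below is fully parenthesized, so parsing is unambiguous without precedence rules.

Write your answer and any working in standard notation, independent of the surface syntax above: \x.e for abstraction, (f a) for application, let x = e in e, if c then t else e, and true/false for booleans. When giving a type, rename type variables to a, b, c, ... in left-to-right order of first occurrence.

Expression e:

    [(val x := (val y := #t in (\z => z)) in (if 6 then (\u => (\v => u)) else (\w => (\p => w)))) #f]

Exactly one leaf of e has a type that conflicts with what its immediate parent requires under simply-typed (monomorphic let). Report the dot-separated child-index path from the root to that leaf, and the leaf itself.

Working:
let y : Bool
z : a
\z._ : a -> a
let x : a -> a
  unify Int ~ Bool
  FAIL: mismatch Int ~ Bool

Answer: 0.1.0 : 6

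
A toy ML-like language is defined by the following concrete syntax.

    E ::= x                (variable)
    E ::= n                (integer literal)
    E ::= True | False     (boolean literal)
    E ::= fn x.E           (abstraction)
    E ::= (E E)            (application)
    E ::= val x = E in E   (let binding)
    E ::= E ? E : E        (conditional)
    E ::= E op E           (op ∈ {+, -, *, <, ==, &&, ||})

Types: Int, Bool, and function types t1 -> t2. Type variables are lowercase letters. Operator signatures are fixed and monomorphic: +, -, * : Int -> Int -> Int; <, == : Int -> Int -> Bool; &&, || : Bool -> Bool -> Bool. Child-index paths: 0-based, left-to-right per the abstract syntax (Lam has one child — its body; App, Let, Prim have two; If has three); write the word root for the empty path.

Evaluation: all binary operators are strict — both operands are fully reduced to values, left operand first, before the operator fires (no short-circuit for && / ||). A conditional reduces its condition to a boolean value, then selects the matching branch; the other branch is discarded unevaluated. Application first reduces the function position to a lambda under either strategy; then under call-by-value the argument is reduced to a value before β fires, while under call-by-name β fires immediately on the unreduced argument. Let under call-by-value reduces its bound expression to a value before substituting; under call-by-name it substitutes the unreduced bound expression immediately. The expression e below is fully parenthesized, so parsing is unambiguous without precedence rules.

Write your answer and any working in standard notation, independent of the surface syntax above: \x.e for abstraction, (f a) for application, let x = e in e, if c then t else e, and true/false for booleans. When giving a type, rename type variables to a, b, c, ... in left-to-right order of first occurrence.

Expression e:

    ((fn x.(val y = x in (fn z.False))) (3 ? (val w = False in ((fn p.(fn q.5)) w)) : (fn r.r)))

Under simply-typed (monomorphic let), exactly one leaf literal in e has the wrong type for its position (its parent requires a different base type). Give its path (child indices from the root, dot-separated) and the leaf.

Trace:
x : a
let y : a
\z._ : b -> Bool
\x._ : a -> b -> Bool
  unify Int ~ Bool
  FAIL: mismatch Int ~ Bool

Answer: 1.0 : 3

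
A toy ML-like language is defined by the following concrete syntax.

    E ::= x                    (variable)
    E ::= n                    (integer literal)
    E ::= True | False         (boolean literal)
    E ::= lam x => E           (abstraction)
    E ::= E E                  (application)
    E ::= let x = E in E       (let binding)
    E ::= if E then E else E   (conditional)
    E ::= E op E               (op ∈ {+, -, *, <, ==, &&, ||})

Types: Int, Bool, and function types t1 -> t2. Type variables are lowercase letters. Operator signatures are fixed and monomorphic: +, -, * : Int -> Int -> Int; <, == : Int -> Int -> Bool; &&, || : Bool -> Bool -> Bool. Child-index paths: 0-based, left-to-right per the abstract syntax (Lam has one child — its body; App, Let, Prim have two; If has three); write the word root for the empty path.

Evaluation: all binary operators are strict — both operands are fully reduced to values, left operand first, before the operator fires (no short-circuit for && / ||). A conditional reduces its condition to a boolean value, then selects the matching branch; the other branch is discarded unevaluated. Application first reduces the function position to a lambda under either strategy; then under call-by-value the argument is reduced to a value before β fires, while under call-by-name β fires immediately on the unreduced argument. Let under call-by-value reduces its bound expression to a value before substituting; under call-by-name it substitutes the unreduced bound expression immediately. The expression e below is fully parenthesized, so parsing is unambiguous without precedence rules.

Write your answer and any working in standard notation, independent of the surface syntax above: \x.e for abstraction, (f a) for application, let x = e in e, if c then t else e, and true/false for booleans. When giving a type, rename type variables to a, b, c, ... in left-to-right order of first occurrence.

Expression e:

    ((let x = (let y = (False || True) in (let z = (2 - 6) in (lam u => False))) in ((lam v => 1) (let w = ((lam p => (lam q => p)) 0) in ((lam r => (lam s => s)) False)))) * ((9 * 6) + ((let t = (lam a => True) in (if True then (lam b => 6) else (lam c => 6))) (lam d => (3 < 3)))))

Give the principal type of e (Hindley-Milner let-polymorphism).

Derivation:
  unify Bool ~ Bool
  unify Bool ~ Bool
let y : Bool
  unify Int ~ Int
  unify Int ~ Int
let z : Int
\u._ : a -> Bool
let x : forall. a -> Bool
\v._ : b -> Int
p : c
\q._ : d -> c
\p._ : c -> d -> c
  unify c -> d -> c ~ Int -> e
  unify c ~ Int
  unify d -> Int ~ e
_ _ : d -> Int
let w : forall. d -> Int
s : g
\s._ : g -> g
\r._ : f -> g -> g
  unify f -> g -> g ~ Bool -> h
  unify f ~ Bool
  unify g -> g ~ h
_ _ : g -> g
  unify b -> Int ~ (g -> g) -> i
  unify b ~ g -> g
  unify Int ~ i
_ _ : Int
  unify Int ~ Int
  unify Int ~ Int
  unify Int ~ Int
  unify Int ~ Int
\a._ : j -> Bool
let t : forall. j -> Bool
  unify Bool ~ Bool
\b._ : k -> Int
\c._ : l -> Int
  unify k -> Int ~ l -> Int
  unify k ~ l
  unify Int ~ Int
  unify Int ~ Int
  unify Int ~ Int
\d._ : m -> Bool
  unify l -> Int ~ (m -> Bool) -> n
  unify l ~ m -> Bool
  unify Int ~ n
_ _ : Int
  unify Int ~ Int
  unify Int ~ Int

Answer: Int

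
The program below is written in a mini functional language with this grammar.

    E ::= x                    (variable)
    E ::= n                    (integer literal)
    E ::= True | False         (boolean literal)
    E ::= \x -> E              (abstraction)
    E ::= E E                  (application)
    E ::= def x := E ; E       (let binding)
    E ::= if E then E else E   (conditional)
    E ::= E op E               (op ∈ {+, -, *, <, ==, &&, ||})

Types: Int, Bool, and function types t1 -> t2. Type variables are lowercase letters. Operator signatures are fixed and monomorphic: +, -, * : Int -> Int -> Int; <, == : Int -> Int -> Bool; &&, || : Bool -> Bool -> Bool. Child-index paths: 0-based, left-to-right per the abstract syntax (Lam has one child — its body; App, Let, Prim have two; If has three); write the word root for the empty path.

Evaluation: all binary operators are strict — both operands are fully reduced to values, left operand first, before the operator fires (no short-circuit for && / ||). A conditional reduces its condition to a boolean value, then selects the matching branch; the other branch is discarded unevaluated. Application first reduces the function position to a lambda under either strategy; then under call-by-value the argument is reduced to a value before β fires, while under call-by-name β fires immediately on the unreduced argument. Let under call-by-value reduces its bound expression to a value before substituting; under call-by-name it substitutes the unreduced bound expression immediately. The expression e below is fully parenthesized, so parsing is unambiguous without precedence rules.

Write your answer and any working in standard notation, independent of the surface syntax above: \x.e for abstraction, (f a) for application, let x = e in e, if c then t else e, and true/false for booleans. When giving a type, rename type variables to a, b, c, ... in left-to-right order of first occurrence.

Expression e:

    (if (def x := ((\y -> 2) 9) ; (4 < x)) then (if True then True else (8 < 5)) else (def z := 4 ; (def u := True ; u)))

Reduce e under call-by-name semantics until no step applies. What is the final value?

Working:
step 0: (if (let x = ((\y.2) 9) in (4 < x)) then (if true then true else (8 < 5)) else (let z = 4 in (let u = true in u)))
step 1: [let@0] (if (4 < ((\y.2) 9)) then (if true then true else (8 < 5)) else (let z = 4 in (let u = true in u)))
step 2: [beta@0.1] (if (4 < 2) then (if true then true else (8 < 5)) else (let z = 4 in (let u = true in u)))
step 3: [delta@0] (if false then (if true then true else (8 < 5)) else (let z = 4 in (let u = true in u)))
step 4: [if@root] (let z = 4 in (let u = true in u))
step 5: [let@root] (let u = true in u)
step 6: [let@root] true

Answer: true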